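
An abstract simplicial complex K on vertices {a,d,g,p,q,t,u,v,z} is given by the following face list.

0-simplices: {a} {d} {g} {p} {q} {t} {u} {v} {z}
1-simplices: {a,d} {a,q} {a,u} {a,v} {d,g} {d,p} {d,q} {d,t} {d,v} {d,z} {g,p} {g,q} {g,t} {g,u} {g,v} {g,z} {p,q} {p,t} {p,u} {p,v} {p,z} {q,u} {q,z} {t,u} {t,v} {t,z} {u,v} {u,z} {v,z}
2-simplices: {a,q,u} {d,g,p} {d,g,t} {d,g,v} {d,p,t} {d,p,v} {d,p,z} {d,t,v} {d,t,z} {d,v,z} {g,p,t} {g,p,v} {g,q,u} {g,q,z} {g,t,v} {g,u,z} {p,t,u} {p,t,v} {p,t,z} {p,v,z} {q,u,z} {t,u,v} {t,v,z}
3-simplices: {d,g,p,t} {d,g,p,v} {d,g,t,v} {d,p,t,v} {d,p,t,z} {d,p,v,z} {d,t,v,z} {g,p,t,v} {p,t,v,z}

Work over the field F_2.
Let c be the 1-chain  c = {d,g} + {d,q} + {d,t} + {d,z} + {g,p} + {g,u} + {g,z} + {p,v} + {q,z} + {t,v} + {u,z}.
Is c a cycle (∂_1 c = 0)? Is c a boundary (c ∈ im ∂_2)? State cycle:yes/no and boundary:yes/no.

n_0=9 n_1=29 n_2=23 n_3=9  [Z2]
∂1: piv[ad,aq,au,av,dg,dp,dt,dz] rk=8  ker:dq,dv,gp,gq,gt,gu,gv,gz,pq,pt,pu,pv,pz,qu,qz,tu,tv,tz,uv,uz,vz
∂2: piv[aqu,dgp,dgt,dgv,dpt,dpv,dpz,dtv,dtz,dvz,gqu,gqz,guz,ptu,tuv] rk=15  ker:gpt,gpv,gtv,ptv,ptz,pvz,quz,tvz
∂3: piv[dgpt,dgpv,dgtv,dptv,dptz,dpvz,dtvz] rk=7  ker:gptv,ptvz
∂1c = 0
c vs im∂2: residual ≠ 0 ⇒ not boundary

cycle:yes boundary:no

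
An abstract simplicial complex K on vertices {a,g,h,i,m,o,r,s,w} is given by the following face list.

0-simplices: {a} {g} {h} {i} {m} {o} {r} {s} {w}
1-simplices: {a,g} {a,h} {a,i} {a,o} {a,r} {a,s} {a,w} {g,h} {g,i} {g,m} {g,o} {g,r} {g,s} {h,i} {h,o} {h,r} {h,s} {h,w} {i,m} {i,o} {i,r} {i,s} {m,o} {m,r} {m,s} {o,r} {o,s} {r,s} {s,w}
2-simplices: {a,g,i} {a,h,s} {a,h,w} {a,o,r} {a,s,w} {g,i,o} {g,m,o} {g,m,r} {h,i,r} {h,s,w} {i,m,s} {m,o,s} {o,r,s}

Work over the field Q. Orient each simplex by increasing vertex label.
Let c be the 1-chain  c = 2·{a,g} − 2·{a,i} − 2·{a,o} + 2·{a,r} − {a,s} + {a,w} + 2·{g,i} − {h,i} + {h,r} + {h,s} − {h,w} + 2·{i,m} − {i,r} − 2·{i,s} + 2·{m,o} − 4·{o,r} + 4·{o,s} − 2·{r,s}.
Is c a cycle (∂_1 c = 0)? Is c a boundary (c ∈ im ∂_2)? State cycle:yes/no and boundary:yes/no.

cycle:yes boundary:yes

n_0=9 n_1=29 n_2=13  [Q]
∂1: piv[ag,ah,ai,ao,ar,as,aw,gm] rk=8  ker:gh,gi,go,gr,gs,hi,ho,hr,hs,hw,im,io,ir,is,mo,mr,ms,or,os,rs,sw
∂2: piv[agi,ahs,ahw,aor,asw,gio,gmo,gmr,hir,ims,mos,ors] rk=12  ker:hsw
∂1c = 0
c vs im∂2: reduces to 0 ⇒ boundary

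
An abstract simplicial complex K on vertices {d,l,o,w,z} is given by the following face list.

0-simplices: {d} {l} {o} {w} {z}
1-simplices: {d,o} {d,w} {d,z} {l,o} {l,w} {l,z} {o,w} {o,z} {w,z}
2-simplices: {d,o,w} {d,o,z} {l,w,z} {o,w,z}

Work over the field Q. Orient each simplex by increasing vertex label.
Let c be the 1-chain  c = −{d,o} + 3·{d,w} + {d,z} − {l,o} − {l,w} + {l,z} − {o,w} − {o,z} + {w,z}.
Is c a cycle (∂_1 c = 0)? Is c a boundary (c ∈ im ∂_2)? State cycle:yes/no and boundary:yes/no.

cycle:no boundary:no

n_0=5 n_1=9 n_2=4  [Q]
∂1: piv[do,dw,dz,lo] rk=4  ker:lw,lz,ow,oz,wz
∂2: piv[dow,doz,lwz,owz] rk=4
∂1c = −3·{d} + {l} + 2·{z}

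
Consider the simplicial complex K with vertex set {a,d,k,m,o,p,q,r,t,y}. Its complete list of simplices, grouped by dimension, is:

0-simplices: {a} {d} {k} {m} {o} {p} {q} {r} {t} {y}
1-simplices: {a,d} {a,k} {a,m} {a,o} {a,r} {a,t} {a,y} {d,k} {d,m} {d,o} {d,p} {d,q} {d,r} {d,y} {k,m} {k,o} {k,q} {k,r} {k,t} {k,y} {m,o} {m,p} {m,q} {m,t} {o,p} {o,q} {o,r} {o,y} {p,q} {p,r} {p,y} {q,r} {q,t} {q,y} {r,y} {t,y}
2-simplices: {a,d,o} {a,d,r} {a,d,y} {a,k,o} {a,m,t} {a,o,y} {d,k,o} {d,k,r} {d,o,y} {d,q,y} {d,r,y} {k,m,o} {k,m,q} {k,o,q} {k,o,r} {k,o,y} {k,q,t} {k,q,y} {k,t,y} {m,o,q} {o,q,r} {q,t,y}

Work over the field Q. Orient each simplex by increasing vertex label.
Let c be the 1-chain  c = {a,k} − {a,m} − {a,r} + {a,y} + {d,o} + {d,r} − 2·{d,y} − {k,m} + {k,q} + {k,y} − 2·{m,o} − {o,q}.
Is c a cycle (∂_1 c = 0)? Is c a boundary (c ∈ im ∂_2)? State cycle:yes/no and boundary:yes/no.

cycle:yes boundary:no

n_0=10 n_1=36 n_2=22  [Q]
∂1: piv[ad,ak,am,ao,ar,at,ay,dp,dq] rk=9  ker:dk,dm,do,dr,dy,km,ko,kq,kr,kt,ky,mo,mp,mq,mt,op,oq,or,oy,pq,pr,py,qr,qt,qy,ry,ty
∂2: piv[ado,adr,ady,ako,amt,aoy,dko,dkr,dqy,dry,kmo,kmq,koq,kor,koy,kqt,kqy,kty,oqr] rk=19  ker:doy,moq,qty
∂1c = 0
c vs im∂2: residual ≠ 0 ⇒ not boundary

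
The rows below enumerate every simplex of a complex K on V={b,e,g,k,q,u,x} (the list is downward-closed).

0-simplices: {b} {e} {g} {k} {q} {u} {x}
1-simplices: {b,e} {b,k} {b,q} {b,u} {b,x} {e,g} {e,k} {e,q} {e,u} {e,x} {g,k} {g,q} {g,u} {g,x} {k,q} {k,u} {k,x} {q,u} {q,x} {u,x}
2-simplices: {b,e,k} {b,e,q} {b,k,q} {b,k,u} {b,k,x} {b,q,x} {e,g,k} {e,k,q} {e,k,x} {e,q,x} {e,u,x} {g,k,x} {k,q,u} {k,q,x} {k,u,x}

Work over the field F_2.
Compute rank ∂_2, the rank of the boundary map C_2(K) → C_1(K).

n_0=7 n_1=20 n_2=15  [Z2]
∂1: piv[be,bk,bq,bu,bx,eg] rk=6  ker:ek,eq,eu,ex,gk,gq,gu,gx,kq,ku,kx,qu,qx,ux
∂2: piv[bek,beq,bkq,bku,bkx,bqx,egk,ekx,eux,gkx,kqu,kux] rk=12  ker:ekq,eqx,kqx
rk∂_2=12

rank∂_2=12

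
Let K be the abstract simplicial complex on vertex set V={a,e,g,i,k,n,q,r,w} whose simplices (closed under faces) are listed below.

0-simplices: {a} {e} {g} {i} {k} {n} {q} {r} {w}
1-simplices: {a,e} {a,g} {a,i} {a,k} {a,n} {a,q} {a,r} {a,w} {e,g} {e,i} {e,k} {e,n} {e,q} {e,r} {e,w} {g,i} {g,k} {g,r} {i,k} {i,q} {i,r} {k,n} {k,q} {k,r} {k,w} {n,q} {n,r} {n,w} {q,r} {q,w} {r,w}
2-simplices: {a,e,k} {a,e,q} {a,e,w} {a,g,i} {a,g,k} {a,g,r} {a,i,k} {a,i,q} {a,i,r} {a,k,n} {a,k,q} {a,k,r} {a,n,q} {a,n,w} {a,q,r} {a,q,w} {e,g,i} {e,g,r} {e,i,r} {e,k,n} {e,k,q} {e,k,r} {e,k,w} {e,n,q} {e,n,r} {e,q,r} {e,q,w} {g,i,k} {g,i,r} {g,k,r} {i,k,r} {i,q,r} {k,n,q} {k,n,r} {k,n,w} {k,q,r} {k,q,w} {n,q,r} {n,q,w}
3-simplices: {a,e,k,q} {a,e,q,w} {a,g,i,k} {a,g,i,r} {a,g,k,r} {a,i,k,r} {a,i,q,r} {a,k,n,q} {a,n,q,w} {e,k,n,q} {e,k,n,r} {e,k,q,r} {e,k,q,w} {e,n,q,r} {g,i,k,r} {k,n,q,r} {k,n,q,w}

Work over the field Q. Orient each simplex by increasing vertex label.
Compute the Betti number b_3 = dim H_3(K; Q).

b_3=2

n_0=9 n_1=31 n_2=39 n_3=17  [Q]
∂1: piv[ae,ag,ai,ak,an,aq,ar,aw] rk=8  ker:eg,ei,ek,en,eq,er,ew,gi,gk,gr,ik,iq,ir,kn,kq,kr,kw,nq,nr,nw,qr,qw,rw
∂2: piv[aek,aeq,aew,agi,agk,agr,aik,aiq,air,akn,akq,akr,anq,anw,aqr,aqw,egi,egr,ekn,ekr,ekw,enr] rk=22  ker:eir,ekq,enq,eqr,eqw,gik,gir,gkr,ikr,iqr,knq,knr,knw,kqr,kqw,nqr,nqw
∂3: piv[aekq,aeqw,agik,agir,agkr,aikr,aiqr,aknq,anqw,eknq,eknr,ekqr,ekqw,enqr,knqw] rk=15  ker:gikr,knqr
b_3=(17−15)−0=2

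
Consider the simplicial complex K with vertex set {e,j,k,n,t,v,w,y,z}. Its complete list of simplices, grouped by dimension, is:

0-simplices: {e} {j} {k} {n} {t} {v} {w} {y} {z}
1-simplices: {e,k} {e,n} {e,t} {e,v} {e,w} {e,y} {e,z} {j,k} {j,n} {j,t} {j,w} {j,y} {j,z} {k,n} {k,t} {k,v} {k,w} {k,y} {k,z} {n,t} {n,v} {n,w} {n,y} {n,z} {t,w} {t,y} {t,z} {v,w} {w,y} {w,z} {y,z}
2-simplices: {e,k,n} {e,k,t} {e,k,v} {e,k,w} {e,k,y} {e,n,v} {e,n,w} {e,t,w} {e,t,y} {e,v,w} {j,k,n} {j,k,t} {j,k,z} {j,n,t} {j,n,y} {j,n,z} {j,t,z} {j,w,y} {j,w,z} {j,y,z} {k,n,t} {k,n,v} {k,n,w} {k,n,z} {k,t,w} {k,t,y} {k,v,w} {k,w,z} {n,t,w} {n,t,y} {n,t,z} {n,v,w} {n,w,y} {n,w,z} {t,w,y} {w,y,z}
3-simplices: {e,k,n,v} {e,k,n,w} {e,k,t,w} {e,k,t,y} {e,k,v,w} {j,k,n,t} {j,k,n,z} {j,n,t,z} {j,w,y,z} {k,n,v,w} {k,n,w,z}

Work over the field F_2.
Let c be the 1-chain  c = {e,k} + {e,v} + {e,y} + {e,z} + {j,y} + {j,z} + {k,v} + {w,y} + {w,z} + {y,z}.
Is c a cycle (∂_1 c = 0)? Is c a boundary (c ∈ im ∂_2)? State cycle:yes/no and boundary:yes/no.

cycle:yes boundary:no

n_0=9 n_1=31 n_2=36 n_3=11  [Z2]
∂1: piv[ek,en,et,ev,ew,ey,ez,jk] rk=8  ker:jn,jt,jw,jy,jz,kn,kt,kv,kw,ky,kz,nt,nv,nw,ny,nz,tw,ty,tz,vw,wy,wz,yz
∂2: piv[ekn,ekt,ekv,ekw,eky,env,enw,etw,ety,evw,jkn,jkt,jkz,jnt,jny,jnz,jtz,jwy,jwz,jyz,kwz,nty] rk=22  ker:knt,knv,knw,knz,ktw,kty,kvw,ntw,ntz,nvw,nwy,nwz,twy,wyz
∂3: piv[eknv,eknw,ektw,ekty,ekvw,jknt,jknz,jntz,jwyz,knvw,knwz] rk=11
∂1c = 0
c vs im∂2: residual ≠ 0 ⇒ not boundary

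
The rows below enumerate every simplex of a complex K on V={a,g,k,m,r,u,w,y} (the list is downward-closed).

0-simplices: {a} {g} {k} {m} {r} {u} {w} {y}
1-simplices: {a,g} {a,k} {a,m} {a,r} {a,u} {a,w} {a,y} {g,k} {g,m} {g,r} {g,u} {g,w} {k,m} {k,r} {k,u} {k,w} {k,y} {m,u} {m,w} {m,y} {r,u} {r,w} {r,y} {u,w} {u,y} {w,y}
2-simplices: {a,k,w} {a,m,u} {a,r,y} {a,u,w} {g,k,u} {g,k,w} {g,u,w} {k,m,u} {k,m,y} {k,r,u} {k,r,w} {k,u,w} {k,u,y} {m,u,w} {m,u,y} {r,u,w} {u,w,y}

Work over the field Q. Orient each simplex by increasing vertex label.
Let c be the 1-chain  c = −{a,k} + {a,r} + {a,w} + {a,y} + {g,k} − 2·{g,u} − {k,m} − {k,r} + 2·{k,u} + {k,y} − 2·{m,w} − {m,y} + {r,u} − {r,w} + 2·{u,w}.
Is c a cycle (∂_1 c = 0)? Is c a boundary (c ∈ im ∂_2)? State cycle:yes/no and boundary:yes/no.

cycle:no boundary:no

n_0=8 n_1=26 n_2=17  [Q]
∂1: piv[ag,ak,am,ar,au,aw,ay] rk=7  ker:gk,gm,gr,gu,gw,km,kr,ku,kw,ky,mu,mw,my,ru,rw,ry,uw,uy,wy
∂2: piv[akw,amu,ary,auw,gku,gkw,guw,kmu,kmy,kru,krw,kuy,muw,uwy] rk=14  ker:kuw,muy,ruw
∂1c = −2·{a} + {g} − {k} + 2·{m} − {u} + {y}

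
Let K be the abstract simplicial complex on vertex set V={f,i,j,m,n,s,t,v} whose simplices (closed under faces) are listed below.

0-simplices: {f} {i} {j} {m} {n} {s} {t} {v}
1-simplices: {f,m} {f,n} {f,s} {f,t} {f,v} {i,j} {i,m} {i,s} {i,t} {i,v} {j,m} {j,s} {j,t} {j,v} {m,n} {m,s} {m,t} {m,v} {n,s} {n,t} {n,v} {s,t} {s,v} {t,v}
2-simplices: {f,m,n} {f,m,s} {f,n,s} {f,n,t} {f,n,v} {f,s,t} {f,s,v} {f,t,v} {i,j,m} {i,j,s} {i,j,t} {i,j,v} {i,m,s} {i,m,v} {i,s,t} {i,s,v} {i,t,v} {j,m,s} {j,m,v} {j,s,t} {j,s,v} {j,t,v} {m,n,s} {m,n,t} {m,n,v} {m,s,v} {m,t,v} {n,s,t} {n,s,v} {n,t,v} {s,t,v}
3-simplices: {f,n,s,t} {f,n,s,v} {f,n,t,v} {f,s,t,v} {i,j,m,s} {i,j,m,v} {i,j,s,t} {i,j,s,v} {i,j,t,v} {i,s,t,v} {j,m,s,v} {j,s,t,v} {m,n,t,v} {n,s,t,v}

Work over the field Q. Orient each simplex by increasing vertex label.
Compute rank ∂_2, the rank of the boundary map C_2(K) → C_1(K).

n_0=8 n_1=24 n_2=31 n_3=14  [Q]
∂1: piv[fm,fn,fs,ft,fv,ij,im] rk=7  ker:is,it,iv,jm,js,jt,jv,mn,ms,mt,mv,ns,nt,nv,st,sv,tv
∂2: piv[fmn,fms,fns,fnt,fnv,fst,fsv,ftv,ijm,ijs,ijt,ijv,ims,imv,ist,isv,mnt] rk=17  ker:itv,jms,jmv,jst,jsv,jtv,mns,mnv,msv,mtv,nst,nsv,ntv,stv
∂3: piv[fnst,fnsv,fntv,fstv,ijms,ijmv,ijst,ijsv,ijtv,istv,jmsv,mntv] rk=12  ker:jstv,nstv
rk∂_2=17

rank∂_2=17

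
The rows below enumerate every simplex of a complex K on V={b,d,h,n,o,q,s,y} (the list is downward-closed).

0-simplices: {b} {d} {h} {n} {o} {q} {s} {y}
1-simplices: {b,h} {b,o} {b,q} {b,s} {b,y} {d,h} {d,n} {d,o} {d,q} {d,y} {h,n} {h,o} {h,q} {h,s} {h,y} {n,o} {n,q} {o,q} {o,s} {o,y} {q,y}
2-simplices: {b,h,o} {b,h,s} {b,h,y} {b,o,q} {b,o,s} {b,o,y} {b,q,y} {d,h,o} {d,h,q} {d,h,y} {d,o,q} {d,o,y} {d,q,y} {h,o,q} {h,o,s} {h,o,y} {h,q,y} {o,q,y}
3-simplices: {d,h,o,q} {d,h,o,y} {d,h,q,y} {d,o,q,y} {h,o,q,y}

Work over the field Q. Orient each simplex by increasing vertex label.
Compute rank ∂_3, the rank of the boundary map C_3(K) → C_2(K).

n_0=8 n_1=21 n_2=18 n_3=5  [Q]
∂1: piv[bh,bo,bq,bs,by,dh,dn] rk=7  ker:do,dq,dy,hn,ho,hq,hs,hy,no,nq,oq,os,oy,qy
∂2: piv[bho,bhs,bhy,boq,bos,boy,bqy,dho,dhq,dhy,doq] rk=11  ker:doy,dqy,hoq,hos,hoy,hqy,oqy
∂3: piv[dhoq,dhoy,dhqy,doqy] rk=4  ker:hoqy
rk∂_3=4

rank∂_3=4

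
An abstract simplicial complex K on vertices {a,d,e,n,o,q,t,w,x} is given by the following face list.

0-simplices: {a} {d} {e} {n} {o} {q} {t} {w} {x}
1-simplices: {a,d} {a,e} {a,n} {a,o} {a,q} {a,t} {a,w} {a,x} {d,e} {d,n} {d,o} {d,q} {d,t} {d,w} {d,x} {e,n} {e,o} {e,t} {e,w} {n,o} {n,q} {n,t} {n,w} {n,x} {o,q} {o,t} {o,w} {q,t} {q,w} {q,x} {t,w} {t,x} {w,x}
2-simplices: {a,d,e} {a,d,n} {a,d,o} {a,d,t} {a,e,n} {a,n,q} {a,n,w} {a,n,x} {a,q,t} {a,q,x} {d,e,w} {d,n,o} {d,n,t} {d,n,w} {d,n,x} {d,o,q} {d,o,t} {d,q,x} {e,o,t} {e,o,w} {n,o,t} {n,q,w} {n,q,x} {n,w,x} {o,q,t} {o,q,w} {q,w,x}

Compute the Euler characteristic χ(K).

n_0=9 n_1=33 n_2=27
χ=+9−33+27=3

χ(K)=3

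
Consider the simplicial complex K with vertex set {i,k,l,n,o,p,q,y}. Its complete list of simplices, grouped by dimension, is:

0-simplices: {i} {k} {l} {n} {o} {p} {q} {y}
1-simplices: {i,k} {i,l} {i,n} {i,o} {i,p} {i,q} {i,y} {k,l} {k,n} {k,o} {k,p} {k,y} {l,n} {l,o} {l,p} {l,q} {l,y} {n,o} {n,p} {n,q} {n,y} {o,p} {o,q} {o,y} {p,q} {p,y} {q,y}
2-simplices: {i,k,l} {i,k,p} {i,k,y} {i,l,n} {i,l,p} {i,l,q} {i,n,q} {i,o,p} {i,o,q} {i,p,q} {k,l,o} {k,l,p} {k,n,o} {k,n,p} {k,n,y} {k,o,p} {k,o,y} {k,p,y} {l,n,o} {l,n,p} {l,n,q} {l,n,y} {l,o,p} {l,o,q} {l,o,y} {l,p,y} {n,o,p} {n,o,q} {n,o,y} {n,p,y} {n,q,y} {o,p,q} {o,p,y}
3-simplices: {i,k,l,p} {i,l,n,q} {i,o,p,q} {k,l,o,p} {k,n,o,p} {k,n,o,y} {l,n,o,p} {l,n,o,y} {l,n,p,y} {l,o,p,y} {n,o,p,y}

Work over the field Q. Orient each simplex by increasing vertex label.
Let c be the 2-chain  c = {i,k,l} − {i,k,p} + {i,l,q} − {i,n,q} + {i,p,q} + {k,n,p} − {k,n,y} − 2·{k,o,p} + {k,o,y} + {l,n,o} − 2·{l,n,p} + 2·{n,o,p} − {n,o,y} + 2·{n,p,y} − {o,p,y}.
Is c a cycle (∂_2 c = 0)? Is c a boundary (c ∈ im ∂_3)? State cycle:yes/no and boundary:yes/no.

n_0=8 n_1=27 n_2=33 n_3=11  [Q]
∂1: piv[ik,il,in,io,ip,iq,iy] rk=7  ker:kl,kn,ko,kp,ky,ln,lo,lp,lq,ly,no,np,nq,ny,op,oq,oy,pq,py,qy
∂2: piv[ikl,ikp,iky,iln,ilp,ilq,inq,iop,ioq,ipq,klo,kno,knp,kny,kop,koy,kpy,lno,lny,nqy] rk=20  ker:klp,lnp,lnq,lop,loq,loy,lpy,nop,noq,noy,npy,opq,opy
∂3: piv[iklp,ilnq,iopq,klop,knop,knoy,lnop,lnoy,lnpy,lopy] rk=10  ker:nopy
∂2c = −{i,n} + 2·{i,p} − {i,q} + {k,l} − {k,o} − {l,n} − {l,o} + 2·{l,p} + {l,q} + 2·{n,o} − {n,p} − {n,q} − 2·{n,y} − {o,p} + {o,y} + {p,q} + {p,y}

cycle:no boundary:no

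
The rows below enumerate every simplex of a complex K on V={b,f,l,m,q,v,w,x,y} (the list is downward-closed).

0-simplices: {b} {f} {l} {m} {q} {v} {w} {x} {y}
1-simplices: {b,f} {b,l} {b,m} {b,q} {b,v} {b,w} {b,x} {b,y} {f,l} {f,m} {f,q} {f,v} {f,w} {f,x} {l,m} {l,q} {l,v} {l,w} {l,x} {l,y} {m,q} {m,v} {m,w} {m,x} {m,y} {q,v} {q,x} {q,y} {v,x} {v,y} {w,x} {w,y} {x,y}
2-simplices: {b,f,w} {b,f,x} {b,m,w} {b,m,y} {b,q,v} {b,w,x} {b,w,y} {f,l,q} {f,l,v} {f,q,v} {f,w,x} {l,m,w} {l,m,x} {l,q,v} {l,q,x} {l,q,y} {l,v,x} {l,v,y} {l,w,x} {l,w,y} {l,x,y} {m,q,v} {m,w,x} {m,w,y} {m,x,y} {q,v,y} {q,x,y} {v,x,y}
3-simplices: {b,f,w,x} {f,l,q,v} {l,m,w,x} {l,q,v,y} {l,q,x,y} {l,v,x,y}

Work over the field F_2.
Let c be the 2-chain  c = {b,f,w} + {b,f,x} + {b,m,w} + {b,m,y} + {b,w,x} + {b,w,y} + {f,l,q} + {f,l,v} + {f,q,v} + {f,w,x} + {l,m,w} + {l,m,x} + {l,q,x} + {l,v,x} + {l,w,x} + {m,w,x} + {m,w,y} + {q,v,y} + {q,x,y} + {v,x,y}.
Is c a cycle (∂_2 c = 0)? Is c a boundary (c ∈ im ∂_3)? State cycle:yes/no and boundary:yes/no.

cycle:yes boundary:no

n_0=9 n_1=33 n_2=28 n_3=6  [Z2]
∂1: piv[bf,bl,bm,bq,bv,bw,bx,by] rk=8  ker:fl,fm,fq,fv,fw,fx,lm,lq,lv,lw,lx,ly,mq,mv,mw,mx,my,qv,qx,qy,vx,vy,wx,wy,xy
∂2: piv[bfw,bfx,bmw,bmy,bqv,bwx,bwy,flq,flv,fqv,lmw,lmx,lqx,lqy,lvx,lvy,lwx,lwy,lxy,mqv] rk=20  ker:fwx,lqv,mwx,mwy,mxy,qvy,qxy,vxy
∂3: piv[bfwx,flqv,lmwx,lqvy,lqxy,lvxy] rk=6
∂2c = 0
c vs im∂3: residual ≠ 0 ⇒ not boundary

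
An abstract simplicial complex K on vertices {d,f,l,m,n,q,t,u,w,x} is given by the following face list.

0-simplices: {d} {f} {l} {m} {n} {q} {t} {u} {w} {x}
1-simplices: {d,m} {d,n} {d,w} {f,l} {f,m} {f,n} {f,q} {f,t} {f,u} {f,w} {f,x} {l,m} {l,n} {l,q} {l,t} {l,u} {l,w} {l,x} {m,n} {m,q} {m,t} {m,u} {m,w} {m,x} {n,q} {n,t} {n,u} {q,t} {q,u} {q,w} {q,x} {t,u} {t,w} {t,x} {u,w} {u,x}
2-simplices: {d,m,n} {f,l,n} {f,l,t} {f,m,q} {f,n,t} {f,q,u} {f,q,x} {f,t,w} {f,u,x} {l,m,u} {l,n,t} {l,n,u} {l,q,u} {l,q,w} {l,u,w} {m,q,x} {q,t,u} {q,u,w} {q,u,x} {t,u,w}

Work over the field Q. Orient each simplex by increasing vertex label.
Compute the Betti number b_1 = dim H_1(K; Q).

b_1=10

n_0=10 n_1=36 n_2=20  [Q]
∂1: piv[dm,dn,dw,fl,fm,fq,ft,fu,fx] rk=9  ker:fn,fw,lm,ln,lq,lt,lu,lw,lx,mn,mq,mt,mu,mw,mx,nq,nt,nu,qt,qu,qw,qx,tu,tw,tx,uw,ux
∂2: piv[dmn,fln,flt,fmq,fnt,fqu,fqx,ftw,fux,lmu,lnu,lqu,lqw,luw,mqx,qtu,tuw] rk=17  ker:lnt,quw,qux
b_1=(36−9)−17=10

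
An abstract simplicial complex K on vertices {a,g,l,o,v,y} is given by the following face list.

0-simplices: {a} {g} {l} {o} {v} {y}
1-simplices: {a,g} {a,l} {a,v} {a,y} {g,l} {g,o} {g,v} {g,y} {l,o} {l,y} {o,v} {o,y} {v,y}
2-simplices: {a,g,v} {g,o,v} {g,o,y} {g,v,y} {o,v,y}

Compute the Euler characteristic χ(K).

n_0=6 n_1=13 n_2=5
χ=+6−13+5=-2

χ(K)=-2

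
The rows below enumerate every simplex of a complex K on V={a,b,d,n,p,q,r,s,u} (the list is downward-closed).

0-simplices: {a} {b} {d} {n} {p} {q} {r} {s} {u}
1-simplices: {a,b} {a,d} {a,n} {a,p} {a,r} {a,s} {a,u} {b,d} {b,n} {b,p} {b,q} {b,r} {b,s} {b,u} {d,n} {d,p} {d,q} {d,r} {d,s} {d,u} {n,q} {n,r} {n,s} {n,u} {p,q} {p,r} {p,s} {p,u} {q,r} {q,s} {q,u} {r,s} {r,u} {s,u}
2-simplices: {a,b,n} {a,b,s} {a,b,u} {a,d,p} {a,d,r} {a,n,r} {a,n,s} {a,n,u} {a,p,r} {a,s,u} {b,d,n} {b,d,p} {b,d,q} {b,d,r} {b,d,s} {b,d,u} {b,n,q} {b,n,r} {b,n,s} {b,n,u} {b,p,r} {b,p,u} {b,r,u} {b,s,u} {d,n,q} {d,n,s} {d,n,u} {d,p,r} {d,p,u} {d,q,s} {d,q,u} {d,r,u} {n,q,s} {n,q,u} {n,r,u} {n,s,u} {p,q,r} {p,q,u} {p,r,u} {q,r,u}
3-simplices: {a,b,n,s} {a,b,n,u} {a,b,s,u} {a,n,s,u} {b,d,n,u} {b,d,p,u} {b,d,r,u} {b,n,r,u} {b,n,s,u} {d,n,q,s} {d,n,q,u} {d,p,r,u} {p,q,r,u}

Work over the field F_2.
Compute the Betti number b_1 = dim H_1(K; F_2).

b_1=2

n_0=9 n_1=34 n_2=40 n_3=13  [Z2]
∂1: piv[ab,ad,an,ap,ar,as,au,bq] rk=8  ker:bd,bn,bp,br,bs,bu,dn,dp,dq,dr,ds,du,nq,nr,ns,nu,pq,pr,ps,pu,qr,qs,qu,rs,ru,su
∂2: piv[abn,abs,abu,adp,adr,anr,ans,anu,apr,asu,bdn,bdp,bdq,bdr,bds,bdu,bnq,bnr,bpu,bru,dqs,dqu,pqr,pqu] rk=24  ker:bns,bnu,bpr,bsu,dnq,dns,dnu,dpr,dpu,dru,nqs,nqu,nru,nsu,pru,qru
∂3: piv[abns,abnu,absu,ansu,bdnu,bdpu,bdru,bnru,dnqs,dnqu,dpru,pqru] rk=12  ker:bnsu
b_1=(34−8)−24=2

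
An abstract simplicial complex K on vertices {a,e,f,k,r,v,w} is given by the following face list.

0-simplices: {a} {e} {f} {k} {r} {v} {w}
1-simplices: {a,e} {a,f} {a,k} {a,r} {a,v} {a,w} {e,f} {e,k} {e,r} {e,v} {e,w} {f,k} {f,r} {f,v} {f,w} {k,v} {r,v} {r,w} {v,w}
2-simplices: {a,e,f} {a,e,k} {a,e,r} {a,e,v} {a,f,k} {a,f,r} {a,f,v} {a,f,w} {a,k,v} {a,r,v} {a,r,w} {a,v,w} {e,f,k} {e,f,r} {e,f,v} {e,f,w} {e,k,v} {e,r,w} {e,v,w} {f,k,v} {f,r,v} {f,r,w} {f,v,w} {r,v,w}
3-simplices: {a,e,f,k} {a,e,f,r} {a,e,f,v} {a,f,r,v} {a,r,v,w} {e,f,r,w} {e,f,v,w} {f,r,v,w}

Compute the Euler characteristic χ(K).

n_0=7 n_1=19 n_2=24 n_3=8
χ=+7−19+24−8=4

χ(K)=4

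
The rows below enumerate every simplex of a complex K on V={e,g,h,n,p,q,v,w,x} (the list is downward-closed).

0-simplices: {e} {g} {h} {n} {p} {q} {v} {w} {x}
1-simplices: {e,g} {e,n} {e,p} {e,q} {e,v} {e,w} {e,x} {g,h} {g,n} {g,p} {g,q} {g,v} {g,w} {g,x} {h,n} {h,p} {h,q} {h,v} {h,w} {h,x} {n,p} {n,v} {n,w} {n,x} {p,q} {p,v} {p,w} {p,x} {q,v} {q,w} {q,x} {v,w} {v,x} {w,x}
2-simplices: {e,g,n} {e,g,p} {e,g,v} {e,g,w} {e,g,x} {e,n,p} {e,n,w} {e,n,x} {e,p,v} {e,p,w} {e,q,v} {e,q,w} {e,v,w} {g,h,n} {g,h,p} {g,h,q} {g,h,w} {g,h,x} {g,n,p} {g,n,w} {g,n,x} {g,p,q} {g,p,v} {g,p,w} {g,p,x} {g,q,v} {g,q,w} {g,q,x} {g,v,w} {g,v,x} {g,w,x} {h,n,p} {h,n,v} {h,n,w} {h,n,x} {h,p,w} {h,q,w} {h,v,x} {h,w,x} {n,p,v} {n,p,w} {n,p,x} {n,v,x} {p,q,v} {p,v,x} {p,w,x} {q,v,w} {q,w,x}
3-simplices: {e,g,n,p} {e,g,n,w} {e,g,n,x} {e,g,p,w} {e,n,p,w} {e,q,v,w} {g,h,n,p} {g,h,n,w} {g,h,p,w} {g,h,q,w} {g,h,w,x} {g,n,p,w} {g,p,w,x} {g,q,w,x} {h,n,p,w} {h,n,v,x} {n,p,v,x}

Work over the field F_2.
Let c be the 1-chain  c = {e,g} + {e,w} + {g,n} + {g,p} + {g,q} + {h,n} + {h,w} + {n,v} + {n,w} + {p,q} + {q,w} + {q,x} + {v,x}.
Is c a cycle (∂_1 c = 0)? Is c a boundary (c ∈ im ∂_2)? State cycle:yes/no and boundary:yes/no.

cycle:yes boundary:yes

n_0=9 n_1=34 n_2=48 n_3=17  [Z2]
∂1: piv[eg,en,ep,eq,ev,ew,ex,gh] rk=8  ker:gn,gp,gq,gv,gw,gx,hn,hp,hq,hv,hw,hx,np,nv,nw,nx,pq,pv,pw,px,qv,qw,qx,vw,vx,wx
∂2: piv[egn,egp,egv,egw,egx,enp,enw,enx,epv,epw,eqv,eqw,evw,ghn,ghp,ghq,ghw,ghx,gpq,gpx,gqv,gqx,gvx,gwx,hnv,hvx] rk=26  ker:gnp,gnw,gnx,gpv,gpw,gqw,gvw,hnp,hnw,hnx,hpw,hqw,hwx,npv,npw,npx,nvx,pqv,pvx,pwx,qvw,qwx
∂3: piv[egnp,egnw,egnx,egpw,enpw,eqvw,ghnp,ghnw,ghpw,ghqw,ghwx,gpwx,gqwx,hnvx,npvx] rk=15  ker:gnpw,hnpw
∂1c = 0
c vs im∂2: reduces to 0 ⇒ boundary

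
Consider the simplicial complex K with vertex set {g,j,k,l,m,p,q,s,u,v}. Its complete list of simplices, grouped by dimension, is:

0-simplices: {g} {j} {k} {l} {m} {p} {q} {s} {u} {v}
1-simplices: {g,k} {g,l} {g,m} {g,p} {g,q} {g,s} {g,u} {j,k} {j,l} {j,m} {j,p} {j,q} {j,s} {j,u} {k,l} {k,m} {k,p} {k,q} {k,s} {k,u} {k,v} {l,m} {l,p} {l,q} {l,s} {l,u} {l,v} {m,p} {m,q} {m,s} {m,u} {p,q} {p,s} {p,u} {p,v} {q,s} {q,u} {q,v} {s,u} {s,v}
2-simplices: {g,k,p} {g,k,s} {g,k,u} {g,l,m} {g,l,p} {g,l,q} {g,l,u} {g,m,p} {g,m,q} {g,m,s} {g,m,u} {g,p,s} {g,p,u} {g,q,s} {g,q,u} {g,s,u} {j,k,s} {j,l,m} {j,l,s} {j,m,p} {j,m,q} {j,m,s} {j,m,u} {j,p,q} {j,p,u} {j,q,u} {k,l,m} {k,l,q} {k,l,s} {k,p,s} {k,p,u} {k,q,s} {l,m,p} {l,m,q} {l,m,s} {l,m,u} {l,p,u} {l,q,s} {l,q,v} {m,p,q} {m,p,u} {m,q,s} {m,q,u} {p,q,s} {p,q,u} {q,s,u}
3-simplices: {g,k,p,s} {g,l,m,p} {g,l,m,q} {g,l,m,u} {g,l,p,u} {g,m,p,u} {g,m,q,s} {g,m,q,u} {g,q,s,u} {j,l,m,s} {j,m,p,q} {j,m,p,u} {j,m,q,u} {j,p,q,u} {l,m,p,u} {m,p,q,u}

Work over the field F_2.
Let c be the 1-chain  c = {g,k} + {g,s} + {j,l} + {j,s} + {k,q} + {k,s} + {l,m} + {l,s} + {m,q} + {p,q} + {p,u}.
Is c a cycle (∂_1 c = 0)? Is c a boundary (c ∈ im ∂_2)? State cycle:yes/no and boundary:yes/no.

cycle:no boundary:no

n_0=10 n_1=40 n_2=46 n_3=16  [Z2]
∂1: piv[gk,gl,gm,gp,gq,gs,gu,jk,kv] rk=9  ker:jl,jm,jp,jq,js,ju,kl,km,kp,kq,ks,ku,lm,lp,lq,ls,lu,lv,mp,mq,ms,mu,pq,ps,pu,pv,qs,qu,qv,su,sv
∂2: piv[gkp,gks,gku,glm,glp,glq,glu,gmp,gmq,gms,gmu,gps,gpu,gqs,gqu,gsu,jks,jlm,jls,jmp,jmq,jms,jmu,jpq,klm,klq,kls,lqv] rk=28  ker:jpu,jqu,kps,kpu,kqs,lmp,lmq,lms,lmu,lpu,lqs,mpq,mpu,mqs,mqu,pqs,pqu,qsu
∂3: piv[gkps,glmp,glmq,glmu,glpu,gmpu,gmqs,gmqu,gqsu,jlms,jmpq,jmpu,jmqu,jpqu] rk=14  ker:lmpu,mpqu
∂1c = {k} + {l} + {q} + {u}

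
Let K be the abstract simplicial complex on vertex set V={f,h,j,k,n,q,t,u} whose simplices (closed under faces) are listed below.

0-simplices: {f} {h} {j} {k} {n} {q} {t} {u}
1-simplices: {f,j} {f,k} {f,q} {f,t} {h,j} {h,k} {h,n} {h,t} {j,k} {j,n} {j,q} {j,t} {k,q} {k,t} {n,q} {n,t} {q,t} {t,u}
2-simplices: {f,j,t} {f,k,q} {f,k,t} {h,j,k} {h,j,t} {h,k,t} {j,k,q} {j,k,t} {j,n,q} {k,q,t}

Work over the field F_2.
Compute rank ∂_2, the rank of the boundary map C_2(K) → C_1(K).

n_0=8 n_1=18 n_2=10  [Z2]
∂1: piv[fj,fk,fq,ft,hj,hn,tu] rk=7  ker:hk,ht,jk,jn,jq,jt,kq,kt,nq,nt,qt
∂2: piv[fjt,fkq,fkt,hjk,hjt,hkt,jkq,jnq,kqt] rk=9  ker:jkt
rk∂_2=9

rank∂_2=9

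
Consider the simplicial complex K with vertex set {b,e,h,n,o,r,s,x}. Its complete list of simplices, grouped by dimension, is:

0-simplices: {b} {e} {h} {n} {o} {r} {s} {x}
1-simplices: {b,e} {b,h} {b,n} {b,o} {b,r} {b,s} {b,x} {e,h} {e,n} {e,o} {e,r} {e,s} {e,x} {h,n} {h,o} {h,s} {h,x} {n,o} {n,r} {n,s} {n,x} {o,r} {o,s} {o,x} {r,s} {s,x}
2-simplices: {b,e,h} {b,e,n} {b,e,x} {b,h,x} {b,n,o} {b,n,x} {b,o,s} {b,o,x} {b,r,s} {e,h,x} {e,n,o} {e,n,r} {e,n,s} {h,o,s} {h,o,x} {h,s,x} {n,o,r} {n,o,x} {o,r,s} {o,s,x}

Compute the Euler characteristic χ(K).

χ(K)=2

n_0=8 n_1=26 n_2=20
χ=+8−26+20=2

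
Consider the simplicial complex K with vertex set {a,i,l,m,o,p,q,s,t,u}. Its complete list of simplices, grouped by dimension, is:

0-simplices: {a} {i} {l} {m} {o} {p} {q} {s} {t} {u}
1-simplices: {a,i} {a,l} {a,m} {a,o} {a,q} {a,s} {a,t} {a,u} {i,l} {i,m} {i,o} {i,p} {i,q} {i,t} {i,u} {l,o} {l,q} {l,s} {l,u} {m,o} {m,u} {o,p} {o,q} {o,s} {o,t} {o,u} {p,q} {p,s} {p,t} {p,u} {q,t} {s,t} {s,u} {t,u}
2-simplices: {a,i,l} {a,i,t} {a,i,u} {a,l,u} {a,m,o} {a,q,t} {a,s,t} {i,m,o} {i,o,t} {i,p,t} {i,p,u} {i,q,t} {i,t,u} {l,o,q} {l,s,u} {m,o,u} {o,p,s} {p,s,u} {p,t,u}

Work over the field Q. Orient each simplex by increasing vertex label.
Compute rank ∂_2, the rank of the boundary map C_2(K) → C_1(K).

n_0=10 n_1=34 n_2=19  [Q]
∂1: piv[ai,al,am,ao,aq,as,at,au,ip] rk=9  ker:il,im,io,iq,it,iu,lo,lq,ls,lu,mo,mu,op,oq,os,ot,ou,pq,ps,pt,pu,qt,st,su,tu
∂2: piv[ail,ait,aiu,alu,amo,aqt,ast,imo,iot,ipt,ipu,iqt,itu,loq,lsu,mou,ops,psu] rk=18  ker:ptu
rk∂_2=18

rank∂_2=18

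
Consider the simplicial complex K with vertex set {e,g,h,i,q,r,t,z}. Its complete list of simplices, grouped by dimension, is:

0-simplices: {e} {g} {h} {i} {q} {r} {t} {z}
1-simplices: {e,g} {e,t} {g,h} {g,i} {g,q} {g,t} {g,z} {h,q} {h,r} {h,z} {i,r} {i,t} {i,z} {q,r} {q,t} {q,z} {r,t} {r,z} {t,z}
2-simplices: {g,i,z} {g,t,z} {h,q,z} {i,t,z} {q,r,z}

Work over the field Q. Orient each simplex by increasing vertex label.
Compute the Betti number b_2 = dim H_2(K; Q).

n_0=8 n_1=19 n_2=5  [Q]
∂1: piv[eg,et,gh,gi,gq,gz,hr] rk=7  ker:gt,hq,hz,ir,it,iz,qr,qt,qz,rt,rz,tz
∂2: piv[giz,gtz,hqz,itz,qrz] rk=5
b_2=(5−5)−0=0

b_2=0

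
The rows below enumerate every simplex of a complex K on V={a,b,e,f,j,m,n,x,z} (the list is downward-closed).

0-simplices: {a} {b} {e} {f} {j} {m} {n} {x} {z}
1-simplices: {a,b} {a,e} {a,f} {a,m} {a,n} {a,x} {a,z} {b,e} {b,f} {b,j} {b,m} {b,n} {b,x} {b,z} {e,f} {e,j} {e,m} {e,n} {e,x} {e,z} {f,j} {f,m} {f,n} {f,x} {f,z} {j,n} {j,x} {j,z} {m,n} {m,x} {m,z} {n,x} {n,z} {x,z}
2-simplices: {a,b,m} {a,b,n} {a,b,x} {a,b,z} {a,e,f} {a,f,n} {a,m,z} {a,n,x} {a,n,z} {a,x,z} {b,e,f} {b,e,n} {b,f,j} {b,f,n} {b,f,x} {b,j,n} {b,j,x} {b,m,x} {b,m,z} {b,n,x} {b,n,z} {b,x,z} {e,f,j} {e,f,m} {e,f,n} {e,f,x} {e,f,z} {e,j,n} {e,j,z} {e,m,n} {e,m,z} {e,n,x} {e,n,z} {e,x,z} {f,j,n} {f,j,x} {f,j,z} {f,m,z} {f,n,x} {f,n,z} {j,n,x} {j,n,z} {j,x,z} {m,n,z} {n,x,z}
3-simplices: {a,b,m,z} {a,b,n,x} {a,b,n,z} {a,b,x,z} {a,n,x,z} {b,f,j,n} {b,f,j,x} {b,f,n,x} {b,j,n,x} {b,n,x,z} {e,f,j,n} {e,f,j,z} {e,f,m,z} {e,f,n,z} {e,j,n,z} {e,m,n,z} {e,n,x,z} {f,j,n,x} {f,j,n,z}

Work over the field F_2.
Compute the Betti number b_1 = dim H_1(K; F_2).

n_0=9 n_1=34 n_2=45 n_3=19  [Z2]
∂1: piv[ab,ae,af,am,an,ax,az,bj] rk=8  ker:be,bf,bm,bn,bx,bz,ef,ej,em,en,ex,ez,fj,fm,fn,fx,fz,jn,jx,jz,mn,mx,mz,nx,nz,xz
∂2: piv[abm,abn,abx,abz,aef,afn,amz,anx,anz,axz,bef,ben,bfj,bfn,bfx,bjn,bjx,bmx,efj,efm,efx,efz,ejz,emn,emz,enz] rk=26  ker:bmz,bnx,bnz,bxz,efn,ejn,enx,exz,fjn,fjx,fjz,fmz,fnx,fnz,jnx,jnz,jxz,mnz,nxz
∂3: piv[abmz,abnx,abnz,abxz,anxz,bfjn,bfjx,bfnx,bjnx,efjn,efjz,efmz,efnz,ejnz,emnz,enxz] rk=16  ker:bnxz,fjnx,fjnz
b_1=(34−8)−26=0

b_1=0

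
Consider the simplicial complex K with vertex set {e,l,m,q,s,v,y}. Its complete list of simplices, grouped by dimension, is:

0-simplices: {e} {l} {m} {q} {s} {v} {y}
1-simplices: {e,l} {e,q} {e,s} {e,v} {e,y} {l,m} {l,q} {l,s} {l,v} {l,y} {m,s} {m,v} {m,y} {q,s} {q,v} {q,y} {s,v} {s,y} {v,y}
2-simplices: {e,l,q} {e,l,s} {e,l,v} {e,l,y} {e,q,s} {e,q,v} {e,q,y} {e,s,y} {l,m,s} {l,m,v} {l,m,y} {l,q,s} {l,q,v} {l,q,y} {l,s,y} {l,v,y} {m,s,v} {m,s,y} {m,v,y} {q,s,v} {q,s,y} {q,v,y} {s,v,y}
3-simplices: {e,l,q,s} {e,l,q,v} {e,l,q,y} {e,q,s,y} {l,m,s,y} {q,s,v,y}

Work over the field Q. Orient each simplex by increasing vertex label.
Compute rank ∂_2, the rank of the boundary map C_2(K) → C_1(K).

rank∂_2=13

n_0=7 n_1=19 n_2=23 n_3=6  [Q]
∂1: piv[el,eq,es,ev,ey,lm] rk=6  ker:lq,ls,lv,ly,ms,mv,my,qs,qv,qy,sv,sy,vy
∂2: piv[elq,els,elv,ely,eqs,eqv,eqy,esy,lms,lmv,lmy,lvy,msv] rk=13  ker:lqs,lqv,lqy,lsy,msy,mvy,qsv,qsy,qvy,svy
∂3: piv[elqs,elqv,elqy,eqsy,lmsy,qsvy] rk=6
rk∂_2=13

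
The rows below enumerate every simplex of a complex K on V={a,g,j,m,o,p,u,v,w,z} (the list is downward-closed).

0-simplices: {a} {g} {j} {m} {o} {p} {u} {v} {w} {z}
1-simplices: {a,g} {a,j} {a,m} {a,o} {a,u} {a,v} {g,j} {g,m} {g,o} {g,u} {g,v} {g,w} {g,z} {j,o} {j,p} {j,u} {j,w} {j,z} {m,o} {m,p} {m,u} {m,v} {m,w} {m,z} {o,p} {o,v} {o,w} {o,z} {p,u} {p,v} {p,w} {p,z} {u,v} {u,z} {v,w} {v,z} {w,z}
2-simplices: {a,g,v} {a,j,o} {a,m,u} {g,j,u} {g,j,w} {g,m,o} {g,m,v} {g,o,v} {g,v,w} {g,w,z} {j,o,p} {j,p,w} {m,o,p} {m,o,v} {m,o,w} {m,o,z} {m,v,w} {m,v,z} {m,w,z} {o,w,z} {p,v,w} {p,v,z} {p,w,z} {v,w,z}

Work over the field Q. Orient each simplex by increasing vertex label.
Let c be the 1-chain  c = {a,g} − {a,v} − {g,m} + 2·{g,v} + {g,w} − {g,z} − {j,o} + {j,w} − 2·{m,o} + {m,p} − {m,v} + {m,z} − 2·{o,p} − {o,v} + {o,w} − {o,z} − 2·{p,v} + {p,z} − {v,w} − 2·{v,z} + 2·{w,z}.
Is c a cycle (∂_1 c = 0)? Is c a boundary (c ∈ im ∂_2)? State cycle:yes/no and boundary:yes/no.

n_0=10 n_1=37 n_2=24  [Q]
∂1: piv[ag,aj,am,ao,au,av,gw,gz,jp] rk=9  ker:gj,gm,go,gu,gv,jo,ju,jw,jz,mo,mp,mu,mv,mw,mz,op,ov,ow,oz,pu,pv,pw,pz,uv,uz,vw,vz,wz
∂2: piv[agv,ajo,amu,gju,gjw,gmo,gmv,gov,gvw,gwz,jop,jpw,mop,mow,moz,mvw,mvz,mwz,pvw,pvz] rk=20  ker:mov,owz,pwz,vwz
∂1c = 0
c vs im∂2: reduces to 0 ⇒ boundary

cycle:yes boundary:yes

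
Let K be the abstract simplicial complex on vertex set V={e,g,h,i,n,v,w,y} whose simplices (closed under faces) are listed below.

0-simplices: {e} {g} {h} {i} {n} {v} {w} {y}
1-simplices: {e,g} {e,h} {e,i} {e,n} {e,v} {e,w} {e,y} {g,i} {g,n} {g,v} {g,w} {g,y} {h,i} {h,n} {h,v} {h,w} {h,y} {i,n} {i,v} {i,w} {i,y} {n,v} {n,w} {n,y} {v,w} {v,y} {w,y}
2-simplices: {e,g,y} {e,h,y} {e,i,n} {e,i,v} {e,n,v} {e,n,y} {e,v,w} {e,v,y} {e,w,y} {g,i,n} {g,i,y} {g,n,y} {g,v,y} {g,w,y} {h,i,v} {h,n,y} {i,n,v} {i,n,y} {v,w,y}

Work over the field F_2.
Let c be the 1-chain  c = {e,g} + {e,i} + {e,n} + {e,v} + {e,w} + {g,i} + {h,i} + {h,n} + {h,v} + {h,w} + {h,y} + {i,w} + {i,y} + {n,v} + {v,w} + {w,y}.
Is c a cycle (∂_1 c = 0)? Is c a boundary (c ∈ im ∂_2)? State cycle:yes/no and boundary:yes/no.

n_0=8 n_1=27 n_2=19  [Z2]
∂1: piv[eg,eh,ei,en,ev,ew,ey] rk=7  ker:gi,gn,gv,gw,gy,hi,hn,hv,hw,hy,in,iv,iw,iy,nv,nw,ny,vw,vy,wy
∂2: piv[egy,ehy,ein,eiv,env,eny,evw,evy,ewy,gin,giy,gny,gvy,gwy,hiv,hny] rk=16  ker:inv,iny,vwy
∂1c = {e} + {h} + {i} + {n} + {w} + {y}

cycle:no boundary:no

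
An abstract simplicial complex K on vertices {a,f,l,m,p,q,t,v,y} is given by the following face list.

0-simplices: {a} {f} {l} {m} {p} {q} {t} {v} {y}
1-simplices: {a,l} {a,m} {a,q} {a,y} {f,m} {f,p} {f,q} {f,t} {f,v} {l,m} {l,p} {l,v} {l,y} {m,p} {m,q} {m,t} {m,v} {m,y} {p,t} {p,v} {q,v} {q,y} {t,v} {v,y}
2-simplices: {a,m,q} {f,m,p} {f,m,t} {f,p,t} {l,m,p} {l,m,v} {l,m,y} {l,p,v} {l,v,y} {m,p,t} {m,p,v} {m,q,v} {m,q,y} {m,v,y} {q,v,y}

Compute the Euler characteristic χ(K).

χ(K)=0

n_0=9 n_1=24 n_2=15
χ=+9−24+15=0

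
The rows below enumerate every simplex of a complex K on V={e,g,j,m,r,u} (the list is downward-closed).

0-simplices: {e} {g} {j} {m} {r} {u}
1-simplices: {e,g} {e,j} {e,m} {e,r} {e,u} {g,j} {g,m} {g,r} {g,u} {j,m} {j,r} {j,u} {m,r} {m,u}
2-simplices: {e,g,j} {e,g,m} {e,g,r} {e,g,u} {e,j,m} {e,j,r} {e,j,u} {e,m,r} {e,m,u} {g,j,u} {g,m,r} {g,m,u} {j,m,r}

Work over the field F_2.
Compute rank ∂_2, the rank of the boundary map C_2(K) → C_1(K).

n_0=6 n_1=14 n_2=13  [Z2]
∂1: piv[eg,ej,em,er,eu] rk=5  ker:gj,gm,gr,gu,jm,jr,ju,mr,mu
∂2: piv[egj,egm,egr,egu,ejm,ejr,eju,emr,emu] rk=9  ker:gju,gmr,gmu,jmr
rk∂_2=9

rank∂_2=9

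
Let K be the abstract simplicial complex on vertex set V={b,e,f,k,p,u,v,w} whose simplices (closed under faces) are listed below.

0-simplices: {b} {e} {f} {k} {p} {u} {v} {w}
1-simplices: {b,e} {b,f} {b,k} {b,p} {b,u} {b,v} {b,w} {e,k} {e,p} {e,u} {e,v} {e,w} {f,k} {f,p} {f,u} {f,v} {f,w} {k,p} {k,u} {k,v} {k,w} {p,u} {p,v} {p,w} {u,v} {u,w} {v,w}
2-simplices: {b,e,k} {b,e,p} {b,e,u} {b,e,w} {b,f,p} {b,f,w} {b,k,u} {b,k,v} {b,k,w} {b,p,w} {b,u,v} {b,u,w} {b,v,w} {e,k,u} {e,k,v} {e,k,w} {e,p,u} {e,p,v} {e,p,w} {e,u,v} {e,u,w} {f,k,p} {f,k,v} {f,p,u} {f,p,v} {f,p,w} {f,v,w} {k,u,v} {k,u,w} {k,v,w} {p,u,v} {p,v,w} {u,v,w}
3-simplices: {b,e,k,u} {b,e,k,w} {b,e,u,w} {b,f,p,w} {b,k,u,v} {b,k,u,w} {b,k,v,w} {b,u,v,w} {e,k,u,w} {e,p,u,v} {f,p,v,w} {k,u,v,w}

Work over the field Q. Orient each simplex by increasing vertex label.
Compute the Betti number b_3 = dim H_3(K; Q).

n_0=8 n_1=27 n_2=33 n_3=12  [Q]
∂1: piv[be,bf,bk,bp,bu,bv,bw] rk=7  ker:ek,ep,eu,ev,ew,fk,fp,fu,fv,fw,kp,ku,kv,kw,pu,pv,pw,uv,uw,vw
∂2: piv[bek,bep,beu,bew,bfp,bfw,bku,bkv,bkw,bpw,buv,buw,bvw,ekv,epu,epv,fkp,fkv,fpu,fpv] rk=20  ker:eku,ekw,epw,euv,euw,fpw,fvw,kuv,kuw,kvw,puv,pvw,uvw
∂3: piv[beku,bekw,beuw,bfpw,bkuv,bkuw,bkvw,buvw,epuv,fpvw] rk=10  ker:ekuw,kuvw
b_3=(12−10)−0=2

b_3=2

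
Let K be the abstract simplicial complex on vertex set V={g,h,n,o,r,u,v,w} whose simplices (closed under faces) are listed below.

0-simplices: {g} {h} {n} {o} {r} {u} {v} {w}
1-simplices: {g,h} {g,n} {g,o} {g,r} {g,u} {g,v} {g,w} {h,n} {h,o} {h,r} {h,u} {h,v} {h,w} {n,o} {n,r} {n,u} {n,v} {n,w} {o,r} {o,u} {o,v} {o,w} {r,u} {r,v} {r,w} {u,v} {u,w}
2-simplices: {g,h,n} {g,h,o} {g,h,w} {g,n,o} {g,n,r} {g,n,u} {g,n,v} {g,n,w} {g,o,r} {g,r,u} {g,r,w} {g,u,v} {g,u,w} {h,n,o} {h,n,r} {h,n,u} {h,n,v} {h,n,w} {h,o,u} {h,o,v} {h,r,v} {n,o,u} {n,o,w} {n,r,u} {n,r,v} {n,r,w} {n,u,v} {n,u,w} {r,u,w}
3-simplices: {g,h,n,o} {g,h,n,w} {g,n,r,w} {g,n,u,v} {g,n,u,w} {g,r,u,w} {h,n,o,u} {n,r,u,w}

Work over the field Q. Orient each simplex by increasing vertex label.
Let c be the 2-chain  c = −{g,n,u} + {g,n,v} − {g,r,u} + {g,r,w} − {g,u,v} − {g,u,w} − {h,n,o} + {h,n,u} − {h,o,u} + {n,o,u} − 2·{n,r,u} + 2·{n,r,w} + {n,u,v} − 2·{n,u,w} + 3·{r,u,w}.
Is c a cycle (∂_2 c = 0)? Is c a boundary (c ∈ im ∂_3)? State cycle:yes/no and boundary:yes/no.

n_0=8 n_1=27 n_2=29 n_3=8  [Q]
∂1: piv[gh,gn,go,gr,gu,gv,gw] rk=7  ker:hn,ho,hr,hu,hv,hw,no,nr,nu,nv,nw,or,ou,ov,ow,ru,rv,rw,uv,uw
∂2: piv[ghn,gho,ghw,gno,gnr,gnu,gnv,gnw,gor,gru,grw,guv,guw,hnr,hnu,hnv,hou,hov,hrv,now] rk=20  ker:hno,hnw,nou,nru,nrv,nrw,nuv,nuw,ruw
∂3: piv[ghno,ghnw,gnrw,gnuv,gnuw,gruw,hnou,nruw] rk=8
∂2c = 0
c vs im∂3: reduces to 0 ⇒ boundary

cycle:yes boundary:yes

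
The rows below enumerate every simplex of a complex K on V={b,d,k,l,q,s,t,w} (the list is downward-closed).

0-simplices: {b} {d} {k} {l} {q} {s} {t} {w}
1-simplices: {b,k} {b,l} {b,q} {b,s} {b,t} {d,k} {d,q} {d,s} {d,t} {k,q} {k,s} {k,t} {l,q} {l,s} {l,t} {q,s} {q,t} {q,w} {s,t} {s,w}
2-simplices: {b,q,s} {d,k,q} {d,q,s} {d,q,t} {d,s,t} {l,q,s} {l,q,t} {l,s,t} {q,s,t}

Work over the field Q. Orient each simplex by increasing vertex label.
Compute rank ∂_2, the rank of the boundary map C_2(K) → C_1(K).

n_0=8 n_1=20 n_2=9  [Q]
∂1: piv[bk,bl,bq,bs,bt,dk,qw] rk=7  ker:dq,ds,dt,kq,ks,kt,lq,ls,lt,qs,qt,st,sw
∂2: piv[bqs,dkq,dqs,dqt,dst,lqs,lqt] rk=7  ker:lst,qst
rk∂_2=7

rank∂_2=7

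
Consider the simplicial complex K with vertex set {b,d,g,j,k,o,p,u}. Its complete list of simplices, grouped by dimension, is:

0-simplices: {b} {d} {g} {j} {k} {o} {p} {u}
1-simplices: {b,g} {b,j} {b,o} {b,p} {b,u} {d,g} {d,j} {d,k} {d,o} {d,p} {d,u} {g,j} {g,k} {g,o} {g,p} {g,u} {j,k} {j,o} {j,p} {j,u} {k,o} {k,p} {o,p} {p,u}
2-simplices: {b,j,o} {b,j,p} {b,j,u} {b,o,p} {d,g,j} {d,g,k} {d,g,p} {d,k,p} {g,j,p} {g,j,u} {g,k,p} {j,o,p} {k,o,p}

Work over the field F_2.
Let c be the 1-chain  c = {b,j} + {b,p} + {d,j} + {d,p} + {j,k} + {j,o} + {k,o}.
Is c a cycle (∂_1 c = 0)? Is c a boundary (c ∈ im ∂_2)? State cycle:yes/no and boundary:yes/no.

n_0=8 n_1=24 n_2=13  [Z2]
∂1: piv[bg,bj,bo,bp,bu,dg,dk] rk=7  ker:dj,do,dp,du,gj,gk,go,gp,gu,jk,jo,jp,ju,ko,kp,op,pu
∂2: piv[bjo,bjp,bju,bop,dgj,dgk,dgp,dkp,gjp,gju,kop] rk=11  ker:gkp,jop
∂1c = 0
c vs im∂2: residual ≠ 0 ⇒ not boundary

cycle:yes boundary:no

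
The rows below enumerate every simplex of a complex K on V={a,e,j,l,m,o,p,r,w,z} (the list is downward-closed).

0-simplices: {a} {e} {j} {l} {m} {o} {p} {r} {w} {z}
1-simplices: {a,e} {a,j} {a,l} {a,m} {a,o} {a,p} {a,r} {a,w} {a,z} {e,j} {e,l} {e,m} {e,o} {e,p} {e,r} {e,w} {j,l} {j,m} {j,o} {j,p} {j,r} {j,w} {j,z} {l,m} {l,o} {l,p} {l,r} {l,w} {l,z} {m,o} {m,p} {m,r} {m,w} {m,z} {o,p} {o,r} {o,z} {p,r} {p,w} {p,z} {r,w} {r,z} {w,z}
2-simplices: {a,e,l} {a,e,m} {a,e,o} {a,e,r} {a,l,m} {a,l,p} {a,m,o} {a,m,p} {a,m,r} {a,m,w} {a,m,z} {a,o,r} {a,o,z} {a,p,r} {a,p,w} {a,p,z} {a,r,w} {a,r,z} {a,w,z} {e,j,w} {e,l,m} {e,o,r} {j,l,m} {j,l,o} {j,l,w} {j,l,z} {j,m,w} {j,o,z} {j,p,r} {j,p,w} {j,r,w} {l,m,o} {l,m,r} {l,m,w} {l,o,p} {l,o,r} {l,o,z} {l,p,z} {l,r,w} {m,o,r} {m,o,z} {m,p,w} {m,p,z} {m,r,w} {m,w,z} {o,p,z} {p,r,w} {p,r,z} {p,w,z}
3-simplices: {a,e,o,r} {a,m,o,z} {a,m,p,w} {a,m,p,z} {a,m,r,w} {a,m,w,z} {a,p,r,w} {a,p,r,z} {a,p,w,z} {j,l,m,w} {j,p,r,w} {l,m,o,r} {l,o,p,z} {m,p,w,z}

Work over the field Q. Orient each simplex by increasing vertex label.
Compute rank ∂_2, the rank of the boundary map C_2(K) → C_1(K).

rank∂_2=31

n_0=10 n_1=43 n_2=49 n_3=14  [Q]
∂1: piv[ae,aj,al,am,ao,ap,ar,aw,az] rk=9  ker:ej,el,em,eo,ep,er,ew,jl,jm,jo,jp,jr,jw,jz,lm,lo,lp,lr,lw,lz,mo,mp,mr,mw,mz,op,or,oz,pr,pw,pz,rw,rz,wz
∂2: piv[ael,aem,aeo,aer,alm,alp,amo,amp,amr,amw,amz,aor,aoz,apr,apw,apz,arw,arz,awz,ejw,jlm,jlo,jlw,jlz,jmw,joz,jpr,jpw,lmo,lmr,lop] rk=31  ker:elm,eor,jrw,lmw,lor,loz,lpz,lrw,mor,moz,mpw,mpz,mrw,mwz,opz,prw,prz,pwz
∂3: piv[aeor,amoz,ampw,ampz,amrw,amwz,aprw,aprz,apwz,jlmw,jprw,lmor,lopz] rk=13  ker:mpwz
rk∂_2=31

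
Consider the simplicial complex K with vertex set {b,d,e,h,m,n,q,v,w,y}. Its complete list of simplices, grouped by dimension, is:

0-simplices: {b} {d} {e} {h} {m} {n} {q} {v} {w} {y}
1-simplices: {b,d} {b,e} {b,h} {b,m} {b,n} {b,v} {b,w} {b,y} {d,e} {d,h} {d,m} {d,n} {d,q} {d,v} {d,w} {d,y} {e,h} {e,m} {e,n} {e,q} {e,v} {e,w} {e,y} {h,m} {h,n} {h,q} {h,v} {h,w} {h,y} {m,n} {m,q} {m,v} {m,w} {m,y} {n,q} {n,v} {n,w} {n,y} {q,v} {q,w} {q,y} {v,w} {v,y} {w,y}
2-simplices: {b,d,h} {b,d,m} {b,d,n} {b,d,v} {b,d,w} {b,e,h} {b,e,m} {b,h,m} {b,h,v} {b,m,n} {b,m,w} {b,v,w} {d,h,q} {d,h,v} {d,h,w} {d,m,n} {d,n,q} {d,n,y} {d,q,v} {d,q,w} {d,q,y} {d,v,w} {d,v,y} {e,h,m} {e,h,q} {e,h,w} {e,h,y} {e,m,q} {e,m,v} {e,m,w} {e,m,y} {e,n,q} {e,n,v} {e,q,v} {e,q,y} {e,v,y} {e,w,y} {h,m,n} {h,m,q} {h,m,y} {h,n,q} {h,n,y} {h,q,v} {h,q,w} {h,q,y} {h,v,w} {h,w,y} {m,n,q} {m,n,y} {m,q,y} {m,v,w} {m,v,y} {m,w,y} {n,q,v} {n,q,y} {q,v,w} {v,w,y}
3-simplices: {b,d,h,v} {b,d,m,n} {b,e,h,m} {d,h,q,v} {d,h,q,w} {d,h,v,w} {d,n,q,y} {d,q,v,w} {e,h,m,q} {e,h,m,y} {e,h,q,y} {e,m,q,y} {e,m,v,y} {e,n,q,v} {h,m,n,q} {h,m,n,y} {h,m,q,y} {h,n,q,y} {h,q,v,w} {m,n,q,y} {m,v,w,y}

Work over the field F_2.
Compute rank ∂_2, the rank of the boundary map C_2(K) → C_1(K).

rank∂_2=32

n_0=10 n_1=44 n_2=57 n_3=21  [Z2]
∂1: piv[bd,be,bh,bm,bn,bv,bw,by,dq] rk=9  ker:de,dh,dm,dn,dv,dw,dy,eh,em,en,eq,ev,ew,ey,hm,hn,hq,hv,hw,hy,mn,mq,mv,mw,my,nq,nv,nw,ny,qv,qw,qy,vw,vy,wy
∂2: piv[bdh,bdm,bdn,bdv,bdw,beh,bem,bhm,bhv,bmn,bmw,bvw,dhq,dhw,dnq,dny,dqv,dqw,dqy,dvy,ehq,ehw,ehy,emq,emv,emy,enq,env,eqv,eqy,ewy,hmn] rk=32  ker:dhv,dmn,dvw,ehm,emw,evy,hmq,hmy,hnq,hny,hqv,hqw,hqy,hvw,hwy,mnq,mny,mqy,mvw,mvy,mwy,nqv,nqy,qvw,vwy
∂3: piv[bdhv,bdmn,behm,dhqv,dhqw,dhvw,dnqy,dqvw,ehmq,ehmy,ehqy,emqy,emvy,enqv,hmnq,hmny,hnqy,mvwy] rk=18  ker:hmqy,hqvw,mnqy
rk∂_2=32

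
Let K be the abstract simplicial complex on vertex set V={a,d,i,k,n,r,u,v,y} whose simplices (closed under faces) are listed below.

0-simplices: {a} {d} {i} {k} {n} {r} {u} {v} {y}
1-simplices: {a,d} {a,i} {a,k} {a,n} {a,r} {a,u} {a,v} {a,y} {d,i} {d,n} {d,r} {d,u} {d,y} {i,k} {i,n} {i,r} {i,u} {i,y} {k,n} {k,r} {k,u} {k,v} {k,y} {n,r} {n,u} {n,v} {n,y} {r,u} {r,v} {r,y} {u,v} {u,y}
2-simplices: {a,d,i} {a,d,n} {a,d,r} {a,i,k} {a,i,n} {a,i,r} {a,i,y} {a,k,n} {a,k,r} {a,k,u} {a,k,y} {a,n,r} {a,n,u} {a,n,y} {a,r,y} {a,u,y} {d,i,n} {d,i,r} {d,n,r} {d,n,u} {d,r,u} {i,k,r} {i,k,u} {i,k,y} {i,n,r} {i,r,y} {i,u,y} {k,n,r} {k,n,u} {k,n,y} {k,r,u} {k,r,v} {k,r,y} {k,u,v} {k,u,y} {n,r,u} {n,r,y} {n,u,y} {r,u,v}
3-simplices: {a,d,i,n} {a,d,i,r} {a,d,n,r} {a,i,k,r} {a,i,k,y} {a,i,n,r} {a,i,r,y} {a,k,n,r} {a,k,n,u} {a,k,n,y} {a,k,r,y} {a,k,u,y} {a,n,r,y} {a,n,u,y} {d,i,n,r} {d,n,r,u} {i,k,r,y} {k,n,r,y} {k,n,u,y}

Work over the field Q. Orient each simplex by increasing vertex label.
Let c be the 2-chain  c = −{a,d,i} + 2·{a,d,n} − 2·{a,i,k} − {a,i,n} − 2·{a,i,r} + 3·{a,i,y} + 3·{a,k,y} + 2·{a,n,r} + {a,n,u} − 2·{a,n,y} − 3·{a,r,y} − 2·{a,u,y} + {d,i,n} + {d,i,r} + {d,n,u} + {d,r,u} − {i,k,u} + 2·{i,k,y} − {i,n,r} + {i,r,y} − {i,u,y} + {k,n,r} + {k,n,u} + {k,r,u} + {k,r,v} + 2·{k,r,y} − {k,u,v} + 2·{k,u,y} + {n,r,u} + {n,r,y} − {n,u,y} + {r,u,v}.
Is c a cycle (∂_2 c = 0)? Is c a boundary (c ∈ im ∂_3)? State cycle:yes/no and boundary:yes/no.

cycle:no boundary:no

n_0=9 n_1=32 n_2=39 n_3=19  [Q]
∂1: piv[ad,ai,ak,an,ar,au,av,ay] rk=8  ker:di,dn,dr,du,dy,ik,in,ir,iu,iy,kn,kr,ku,kv,ky,nr,nu,nv,ny,ru,rv,ry,uv,uy
∂2: piv[adi,adn,adr,aik,ain,air,aiy,akn,akr,aku,aky,anr,anu,any,ary,auy,dnu,dru,iku,krv,kuv] rk=21  ker:din,dir,dnr,ikr,iky,inr,iry,iuy,knr,knu,kny,kru,kry,kuy,nru,nry,nuy,ruv
∂3: piv[adin,adir,adnr,aikr,aiky,ainr,airy,aknr,aknu,akny,akry,akuy,anry,anuy,dnru] rk=15  ker:dinr,ikry,knry,knuy
∂2c = {a,d} − {a,i} + 5·{a,k} − 3·{a,r} − 3·{a,u} + {a,y} + {d,i} + 2·{d,n} − 2·{d,u} − {i,k} − {i,n} + {i,r} + {i,y} + 2·{k,n} + 3·{k,r} − 2·{k,u} + {k,y} + 4·{n,r} + {n,u} − 2·{n,y} + 4·{r,u} + {r,y} − 2·{u,y}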